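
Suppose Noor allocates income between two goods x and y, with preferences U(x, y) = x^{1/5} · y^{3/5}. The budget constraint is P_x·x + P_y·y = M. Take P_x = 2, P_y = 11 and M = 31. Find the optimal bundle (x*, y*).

MU_x/MU_y = (0.2·y)/(0.6·x); tangency sets this equal to P_x/P_y.
So 0.2·P_y·y = 0.6·P_x·x; combined with the budget, a share 0.25 of income goes to x.
Demand: x*(P_x,P_y,M) = 0.25·M/P_x and y* = 0.75·M/P_y.
At P_x=2, P_y=11, M=31: x* = 0.25·31/2 = 3.875, y* = 2.1136.

x* = 3.875, y* = 2.1136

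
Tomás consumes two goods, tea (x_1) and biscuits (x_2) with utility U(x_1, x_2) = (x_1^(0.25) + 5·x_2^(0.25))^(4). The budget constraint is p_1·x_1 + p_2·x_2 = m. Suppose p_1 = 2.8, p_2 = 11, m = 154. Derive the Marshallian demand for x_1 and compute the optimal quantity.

MU_x_1 ∝ x_1^(-0.75), MU_x_2 ∝ 5·x_2^(-0.75), so MRS = (1/5)·(x_2/x_1)^(0.75) = p_1/p_2.
Hence x_2/x_1 = (5·p_1/p_2)^(1/(0.75)), i.e. raised to the 4/3 power.
With the ratio pinned down, the budget gives x_1* = m/(p_1 + p_2·(x_2/x_1)) and x_2* = (x_2/x_1)·x_1*.
Numerically x_2/x_1 = 1.379263, so x_1* = 154/(2.8 + 11·1.379263) = 8.5689.

x_1* = 8.5689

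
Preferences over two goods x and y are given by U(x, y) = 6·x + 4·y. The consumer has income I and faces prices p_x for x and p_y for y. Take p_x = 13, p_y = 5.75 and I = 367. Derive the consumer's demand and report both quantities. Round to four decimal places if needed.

x* = 0, y* = 63.8261

Perfect substitutes: compare marginal utility per dollar. 6/p_x vs 4/p_y → 0.4615 vs 0.6957.
y gives more utility per dollar, so spend all income on y: y* = I/p_y, x* = 0.
Numerically: x* = 0, y* = 63.8261.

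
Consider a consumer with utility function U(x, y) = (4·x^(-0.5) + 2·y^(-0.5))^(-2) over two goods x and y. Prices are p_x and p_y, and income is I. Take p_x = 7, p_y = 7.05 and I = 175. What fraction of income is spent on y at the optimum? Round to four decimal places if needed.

share on y = 0.3871

Substitute y = (y/x)·x into the budget: x* = I/(p_x + p_y·(y/x)).
Numerically y/x = 0.626978, so x* = 175/(7 + 7.05·0.626978) = 15.3237 and y* = 0.626978·15.3237 = 9.6076.
Expenditure on y: 7.05·9.6076 = 67.7339; share = 0.3871.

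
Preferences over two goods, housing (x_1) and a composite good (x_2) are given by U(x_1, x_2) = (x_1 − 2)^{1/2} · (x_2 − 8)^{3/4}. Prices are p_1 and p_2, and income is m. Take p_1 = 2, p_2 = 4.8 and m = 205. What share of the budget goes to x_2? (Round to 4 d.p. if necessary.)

MRS = (2/3)·(x_2−8)/(x_1−2). Tangency with p_1/p_2 gives x_2−8 = (3/2)·(p_1/p_2)·(x_1−2).
Substituting into the budget: x_1* = 2 + 0.4·(m − 2·p_1 − 8·p_2)/p_1, and x_2* = 8 + 0.6·(…)/p_2.
Discretionary income = 205 − 2·2 − 8·4.8 = 162.6; x_1* = 2 + 0.4·162.6/2 = 34.52; x_2* = 8 + 0.6·162.6/4.8 = 28.325.
Expenditure on x_2: 4.8·28.325 = 135.96; share = 0.6632.

share on x_2 = 0.6632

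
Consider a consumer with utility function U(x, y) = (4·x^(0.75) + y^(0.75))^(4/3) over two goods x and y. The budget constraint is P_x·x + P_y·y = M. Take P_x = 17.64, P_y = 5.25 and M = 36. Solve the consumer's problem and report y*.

MRS = MU_x/MU_y = 4·(y/x)^(0.25). Set equal to P_x/P_y.
Hence y/x = ((1/4)·P_x/P_y)^(1/(0.25)), i.e. raised to the 4 power.
Substitute y = (y/x)·x into the budget: x* = M/(P_x + P_y·(y/x)).
Numerically y/x = 0.497871, so x* = 36/(17.64 + 5.25·0.497871) = 1.7774 and y* = 0.497871·1.7774 = 0.8849.

y* = 0.8849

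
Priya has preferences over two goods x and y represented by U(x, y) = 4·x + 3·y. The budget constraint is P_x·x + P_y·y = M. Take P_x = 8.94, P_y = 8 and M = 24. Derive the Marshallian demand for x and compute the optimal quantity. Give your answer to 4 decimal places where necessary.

x* = 2.6846

Perfect substitutes: compare marginal utility per dollar. 4/P_x vs 3/P_y → 0.4474 vs 0.375.
x gives more utility per dollar, so spend all income on x: x* = M/P_x, y* = 0.
Numerically: x* = 2.6846, y* = 0.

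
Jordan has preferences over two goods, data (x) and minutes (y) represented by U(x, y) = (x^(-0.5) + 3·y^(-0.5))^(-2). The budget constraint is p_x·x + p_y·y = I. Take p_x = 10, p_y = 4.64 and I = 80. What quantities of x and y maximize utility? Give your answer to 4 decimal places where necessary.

Numerically y/x = 3.470581, so x* = 80/(10 + 4.64·3.470581) = 3.0647 and y* = 3.470581·3.0647 = 10.6364.

x* = 3.0647, y* = 10.6364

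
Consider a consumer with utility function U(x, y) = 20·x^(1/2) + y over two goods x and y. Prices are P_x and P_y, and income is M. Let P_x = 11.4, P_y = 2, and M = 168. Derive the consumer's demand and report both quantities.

x* = 3.0779, y* = 66.4561

Utility is quasi-linear in y; the FOC for x is 10/√x = P_x/P_y.
Solve: √x = 10·P_y/P_x, so x*(P_x,P_y) = (10·P_y/P_x)², and y* = (M − P_x·x*)/P_y.
Plugging in: x* = (10·2/11.4)² = 3.0779, y* = 66.4561.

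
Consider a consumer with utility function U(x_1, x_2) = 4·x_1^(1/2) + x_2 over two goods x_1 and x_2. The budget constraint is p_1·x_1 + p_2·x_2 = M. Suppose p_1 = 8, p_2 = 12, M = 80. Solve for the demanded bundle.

Set MRS = p_1/p_2: 2·x_1^(−1/2) = p_1/p_2.
Thus x_1* = (2·p_2/p_1)² — independent of M — with the rest of income spent on x_2.
Plugging in: x_1* = (2·12/8)² = 9, x_2* = 0.6667.

x_1* = 9, x_2* = 0.6667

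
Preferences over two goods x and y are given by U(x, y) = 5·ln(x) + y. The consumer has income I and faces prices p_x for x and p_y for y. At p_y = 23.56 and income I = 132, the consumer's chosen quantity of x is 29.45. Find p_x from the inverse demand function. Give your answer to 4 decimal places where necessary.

MU_x = 5/x, MU_y = 1. Tangency: 5/x = p_x/p_y.
So x*(p_x,p_y) = 5·p_y/p_x, independent of income; and y* = (I − 5·p_y)/p_y.
Set x* = 29.45 in the demand function and solve for p_x: p_x = 4.

p_x = 4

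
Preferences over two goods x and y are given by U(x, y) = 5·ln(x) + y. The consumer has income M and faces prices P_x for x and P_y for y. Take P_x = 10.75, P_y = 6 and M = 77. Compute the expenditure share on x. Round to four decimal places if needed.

share on x = 0.3896

MU_x = 5/x, MU_y = 1. Tangency: 5/x = P_x/P_y.
So x*(P_x,P_y) = 5·P_y/P_x, independent of income; and y* = (M − 5·P_y)/P_y.
At the given prices: x* = 5·6/10.75 = 2.7907, and y* = 7.8333.
Expenditure on x: 10.75·2.7907 = 30; share = 0.3896.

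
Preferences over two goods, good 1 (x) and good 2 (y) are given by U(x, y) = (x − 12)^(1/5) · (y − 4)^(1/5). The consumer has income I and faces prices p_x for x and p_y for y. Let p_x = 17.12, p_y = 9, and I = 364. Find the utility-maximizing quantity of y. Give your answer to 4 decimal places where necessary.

MRS = (y−4)/(x−12). Tangency with p_x/p_y gives y−4 = (p_x/p_y)·(x−12).
Substituting into the budget: x* = 12 + 0.5·(I − 12·p_x − 4·p_y)/p_x, and y* = 4 + 0.5·(…)/p_y.
Discretionary income = 364 − 12·17.12 − 4·9 = 122.56; y* = 4 + 0.5·122.56/9 = 10.8089.

y* = 10.8089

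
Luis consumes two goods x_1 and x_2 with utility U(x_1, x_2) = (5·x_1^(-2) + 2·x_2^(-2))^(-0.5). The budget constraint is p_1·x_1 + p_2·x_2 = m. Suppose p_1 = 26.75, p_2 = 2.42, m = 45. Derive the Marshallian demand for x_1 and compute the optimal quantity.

Substitute x_2 = (x_2/x_1)·x_1 into the budget: x_1* = m/(p_1 + p_2·(x_2/x_1)).
Numerically x_2/x_1 = 1.641306, so x_1* = 45/(26.75 + 2.42·1.641306) = 1.4648.

x_1* = 1.4648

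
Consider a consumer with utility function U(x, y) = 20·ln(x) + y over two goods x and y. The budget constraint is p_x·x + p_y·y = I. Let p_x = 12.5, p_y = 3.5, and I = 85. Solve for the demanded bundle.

MU_x = 20/x, MU_y = 1. Tangency: 20/x = p_x/p_y.
So x*(p_x,p_y) = 20·p_y/p_x, independent of income; and y* = (I − 20·p_y)/p_y.
At the given prices: x* = 20·3.5/12.5 = 5.6, and y* = 4.2857.

x* = 5.6, y* = 4.2857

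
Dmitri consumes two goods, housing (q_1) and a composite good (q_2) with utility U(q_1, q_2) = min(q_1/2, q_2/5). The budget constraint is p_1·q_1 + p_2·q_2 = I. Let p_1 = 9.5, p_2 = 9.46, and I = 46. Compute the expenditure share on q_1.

share on q_1 = 0.2866

Leontief preferences: the optimum is at the kink where q_1/2 = q_2/5, i.e. q_2 = (5/2)·q_1.
Budget: p_1·q_1 + p_2·(5/2)·q_1 = I, so (2·p_1 + 5·p_2)·q_1 = 2·I.
Demand: q_1*(p_1,p_2,I) = 2·I/(2·p_1 + 5·p_2), q_2* = 5·I/(2·p_1 + 5·p_2).
Here 2·9.5 + 5·9.46 = 66.3, giving q_1* = 1.3876 and q_2* = 3.4691.
Expenditure on q_1: 9.5·1.3876 = 13.1825; share = 0.2866.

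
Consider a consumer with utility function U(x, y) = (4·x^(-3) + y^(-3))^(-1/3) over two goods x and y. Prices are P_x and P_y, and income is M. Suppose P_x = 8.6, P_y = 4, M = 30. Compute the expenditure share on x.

From the CES first-order condition, 4·(y/x)^(4) = P_x/P_y.
Solve for the ratio: y/x = [(1/4)·P_x/P_y]^(0.25).
Substitute y = (y/x)·x into the budget: x* = M/(P_x + P_y·(y/x)).
Numerically y/x = 0.856238, so x* = 30/(8.6 + 4·0.856238) = 2.4948 and y* = 0.856238·2.4948 = 2.1362.
Expenditure on x: 8.6·2.4948 = 21.4554; share = 0.7152.

share on x = 0.7152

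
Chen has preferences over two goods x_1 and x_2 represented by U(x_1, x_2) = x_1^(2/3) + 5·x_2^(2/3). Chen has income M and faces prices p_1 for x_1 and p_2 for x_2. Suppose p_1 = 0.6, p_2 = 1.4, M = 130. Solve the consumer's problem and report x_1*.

From the CES first-order condition, (1/5)·(x_2/x_1)^(1/3) = p_1/p_2.
Solve for the ratio: x_2/x_1 = [5·p_1/p_2]^(3).
With the ratio pinned down, the budget gives x_1* = M/(p_1 + p_2·(x_2/x_1)) and x_2* = (x_2/x_1)·x_1*.
Numerically x_2/x_1 = 9.83965, so x_1* = 130/(0.6 + 1.4·9.83965) = 9.0432.

x_1* = 9.0432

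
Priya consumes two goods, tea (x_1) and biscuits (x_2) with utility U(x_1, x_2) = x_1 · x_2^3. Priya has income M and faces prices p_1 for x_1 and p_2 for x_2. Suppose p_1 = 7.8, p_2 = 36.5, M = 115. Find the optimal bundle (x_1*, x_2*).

x_1* = 3.6859, x_2* = 2.363

Demand: x_1*(p_1,p_2,M) = 0.25·M/p_1 and x_2* = 0.75·M/p_2.
At p_1=7.8, p_2=36.5, M=115: x_1* = 0.25·115/7.8 = 3.6859, x_2* = 2.363.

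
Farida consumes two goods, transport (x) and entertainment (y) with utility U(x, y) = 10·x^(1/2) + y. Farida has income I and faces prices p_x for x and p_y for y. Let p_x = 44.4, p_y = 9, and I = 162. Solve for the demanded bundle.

x* = 1.0272, y* = 12.9324

MU_x = 5/√x, MU_y = 1. Tangency: 5/√x = p_x/p_y.
Solve: √x = 5·p_y/p_x, so x*(p_x,p_y) = (5·p_y/p_x)², and y* = (I − p_x·x*)/p_y.
Plugging in: x* = (5·9/44.4)² = 1.0272, y* = 12.9324.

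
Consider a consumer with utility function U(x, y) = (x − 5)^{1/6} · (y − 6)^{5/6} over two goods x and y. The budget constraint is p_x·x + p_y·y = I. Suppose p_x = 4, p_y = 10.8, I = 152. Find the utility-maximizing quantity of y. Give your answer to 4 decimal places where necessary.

After buying the subsistence bundle (5, 6), a share 1/6 of the remaining income goes to x: x* = 5 + 1/6·(I − 5p_x − 6p_y)/p_x.
Discretionary income = 152 − 5·4 − 6·10.8 = 67.2; y* = 6 + 5/6·67.2/10.8 = 11.1852.

y* = 11.1852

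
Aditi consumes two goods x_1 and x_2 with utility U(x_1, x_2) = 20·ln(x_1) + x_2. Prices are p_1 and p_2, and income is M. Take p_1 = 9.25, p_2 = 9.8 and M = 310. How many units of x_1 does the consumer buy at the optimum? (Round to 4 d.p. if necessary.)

x_1* = 21.1892

Set MRS = p_1/p_2: (20/x_1)/1 = p_1/p_2.
So x_1*(p_1,p_2) = 20·p_2/p_1, independent of income; and x_2* = (M − 20·p_2)/p_2.
At the given prices: x_1* = 20·9.8/9.25 = 21.1892.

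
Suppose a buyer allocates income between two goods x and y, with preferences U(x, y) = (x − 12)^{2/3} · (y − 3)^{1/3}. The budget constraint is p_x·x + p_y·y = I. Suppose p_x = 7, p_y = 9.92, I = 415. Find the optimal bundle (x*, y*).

Discretionary income = 415 − 12·7 − 3·9.92 = 301.24; x* = 12 + 2/3·301.24/7 = 40.6895; y* = 3 + 1/3·301.24/9.92 = 13.1223.

x* = 40.6895, y* = 13.1223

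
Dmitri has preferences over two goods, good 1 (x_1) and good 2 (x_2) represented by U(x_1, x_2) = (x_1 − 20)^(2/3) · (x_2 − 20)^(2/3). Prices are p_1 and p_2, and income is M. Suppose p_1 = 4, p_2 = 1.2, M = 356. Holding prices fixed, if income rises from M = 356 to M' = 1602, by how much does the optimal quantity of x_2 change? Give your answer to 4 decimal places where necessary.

Δx_2* = 519.1667

Discretionary income = 356 − 20·4 − 20·1.2 = 252; x_2* = 20 + 0.5·252/1.2 = 125.
At M' = 1602: x_2* = 644.1667. Change: 644.1667 − 125 = 519.1667.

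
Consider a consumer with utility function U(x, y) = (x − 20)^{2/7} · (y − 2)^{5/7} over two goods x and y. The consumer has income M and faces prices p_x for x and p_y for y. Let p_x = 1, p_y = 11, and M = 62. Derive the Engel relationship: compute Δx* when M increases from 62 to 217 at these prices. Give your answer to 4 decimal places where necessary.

Δx* = 44.2857

This is Cobb-Douglas in (x−20, y−2): tangency gives 2/7·p_y·(y−2) = 5/7·p_x·(x−20).
Substituting into the budget: x* = 20 + 2/7·(M − 20·p_x − 2·p_y)/p_x, and y* = 2 + 5/7·(…)/p_y.
Discretionary income = 62 − 20·1 − 2·11 = 20; x* = 20 + 2/7·20/1 = 25.7143.
At M' = 217: x* = 70. Change: 70 − 25.7143 = 44.2857.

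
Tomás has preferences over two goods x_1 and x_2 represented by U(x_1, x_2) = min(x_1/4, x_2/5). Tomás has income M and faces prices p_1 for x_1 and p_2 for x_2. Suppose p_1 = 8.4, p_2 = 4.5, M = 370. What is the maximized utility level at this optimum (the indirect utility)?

Leontief preferences: the optimum is at the kink where x_1/4 = x_2/5, i.e. x_2 = (5/4)·x_1.
Budget: p_1·x_1 + p_2·(5/4)·x_1 = M, so (4·p_1 + 5·p_2)·x_1 = 4·M.
Demand: x_1*(p_1,p_2,M) = 4·M/(4·p_1 + 5·p_2), x_2* = 5·M/(4·p_1 + 5·p_2).
Here 4·8.4 + 5·4.5 = 56.1, giving x_1* = 26.3815 and x_2* = 32.9768.
Utility at the optimum: U(26.3815, 32.9768) = 6.5954.

V = 6.5954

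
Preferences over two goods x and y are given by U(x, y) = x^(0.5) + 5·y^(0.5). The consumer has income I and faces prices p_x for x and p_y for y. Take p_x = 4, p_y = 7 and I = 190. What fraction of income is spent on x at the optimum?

Substitute y = (y/x)·x into the budget: x* = I/(p_x + p_y·(y/x)).
Numerically y/x = 8.163265, so x* = 190/(4 + 7·8.163265) = 3.1075 and y* = 8.163265·3.1075 = 25.3672.
Expenditure on x: 4·3.1075 = 12.4299; share = 0.0654.

share on x = 0.0654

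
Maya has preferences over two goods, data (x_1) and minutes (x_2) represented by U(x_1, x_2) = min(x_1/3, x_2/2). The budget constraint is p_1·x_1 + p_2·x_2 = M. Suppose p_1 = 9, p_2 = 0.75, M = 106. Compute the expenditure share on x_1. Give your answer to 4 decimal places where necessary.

share on x_1 = 0.9474

Demand: x_1*(p_1,p_2,M) = 3·M/(3·p_1 + 2·p_2), x_2* = 2·M/(3·p_1 + 2·p_2).
Here 3·9 + 2·0.75 = 28.5, giving x_1* = 11.1579 and x_2* = 7.4386.
Expenditure on x_1: 9·11.1579 = 100.4211; share = 0.9474.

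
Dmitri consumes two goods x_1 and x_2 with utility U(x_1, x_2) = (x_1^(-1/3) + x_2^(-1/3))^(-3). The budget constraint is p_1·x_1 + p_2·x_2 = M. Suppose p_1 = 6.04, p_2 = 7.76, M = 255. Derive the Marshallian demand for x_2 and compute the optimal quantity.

x_2* = 16.9449

MU_x_1 ∝ x_1^(-4/3), MU_x_2 ∝ x_2^(-4/3), so MRS = (x_2/x_1)^(4/3) = p_1/p_2.
Hence x_2/x_1 = (p_1/p_2)^(1/(4/3)), i.e. raised to the 0.75 power.
With the ratio pinned down, the budget gives x_1* = M/(p_1 + p_2·(x_2/x_1)) and x_2* = (x_2/x_1)·x_1*.
Numerically x_2/x_1 = 0.82867, so x_1* = 255/(6.04 + 7.76·0.82867) = 20.4483 and x_2* = 0.82867·20.4483 = 16.9449.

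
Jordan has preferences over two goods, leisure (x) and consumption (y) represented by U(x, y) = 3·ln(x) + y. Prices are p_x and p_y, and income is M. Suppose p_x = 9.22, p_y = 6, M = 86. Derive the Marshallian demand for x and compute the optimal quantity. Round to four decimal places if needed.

x* = 1.9523

MU_x = 3/x, MU_y = 1. Tangency: 3/x = p_x/p_y.
So x*(p_x,p_y) = 3·p_y/p_x, independent of income; and y* = (M − 3·p_y)/p_y.
At the given prices: x* = 3·6/9.22 = 1.9523.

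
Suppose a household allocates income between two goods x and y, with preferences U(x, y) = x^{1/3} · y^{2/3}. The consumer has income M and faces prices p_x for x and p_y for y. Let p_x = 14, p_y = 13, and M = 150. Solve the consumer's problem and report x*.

MU_x/MU_y = (1/3·y)/(2/3·x); tangency sets this equal to p_x/p_y.
So 1/3·p_y·y = 2/3·p_x·x; combined with the budget, a share 1/3 of income goes to x.
Demand: x*(p_x,p_y,M) = 1/3·M/p_x and y* = 2/3·M/p_y.
At p_x=14, p_y=13, M=150: x* = 1/3·150/14 = 3.5714.

x* = 3.5714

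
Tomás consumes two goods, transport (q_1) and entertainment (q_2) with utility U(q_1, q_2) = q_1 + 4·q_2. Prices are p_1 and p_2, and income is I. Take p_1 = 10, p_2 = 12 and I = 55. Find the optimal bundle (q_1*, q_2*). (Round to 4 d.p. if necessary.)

Perfect substitutes: compare marginal utility per dollar. 1/p_1 vs 4/p_2 → 0.1 vs 0.3333.
q_2 gives more utility per dollar, so spend all income on q_2: q_2* = I/p_2, q_1* = 0.
Numerically: q_1* = 0, q_2* = 4.5833.

q_1* = 0, q_2* = 4.5833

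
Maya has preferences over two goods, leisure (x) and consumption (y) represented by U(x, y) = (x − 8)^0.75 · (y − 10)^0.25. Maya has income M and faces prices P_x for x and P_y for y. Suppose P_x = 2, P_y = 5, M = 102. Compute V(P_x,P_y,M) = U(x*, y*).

V = 8.1577

Substituting into the budget: x* = 8 + 0.75·(M − 8·P_x − 10·P_y)/P_x, and y* = 10 + 0.25·(…)/P_y.
Discretionary income = 102 − 8·2 − 10·5 = 36; x* = 8 + 0.75·36/2 = 21.5; y* = 10 + 0.25·36/5 = 11.8.
Utility at the optimum: U(21.5, 11.8) = 8.1577.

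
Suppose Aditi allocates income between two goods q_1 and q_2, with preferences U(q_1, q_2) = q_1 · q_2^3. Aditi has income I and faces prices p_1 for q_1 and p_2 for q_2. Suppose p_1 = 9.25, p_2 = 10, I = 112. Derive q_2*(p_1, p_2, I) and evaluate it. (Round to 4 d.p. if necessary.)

q_2* = 8.4

At p_1=9.25, p_2=10, I=112: q_2* = 0.75·112/10 = 8.4.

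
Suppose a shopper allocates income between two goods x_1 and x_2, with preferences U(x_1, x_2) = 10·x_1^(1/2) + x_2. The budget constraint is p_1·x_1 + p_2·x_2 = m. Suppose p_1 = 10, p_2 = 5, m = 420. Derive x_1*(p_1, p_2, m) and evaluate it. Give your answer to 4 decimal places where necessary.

Utility is quasi-linear in x_2; the FOC for x_1 is 5/√x_1 = p_1/p_2.
Thus x_1* = (5·p_2/p_1)² — independent of m — with the rest of income spent on x_2.
Plugging in: x_1* = (5·5/10)² = 6.25.

x_1* = 6.25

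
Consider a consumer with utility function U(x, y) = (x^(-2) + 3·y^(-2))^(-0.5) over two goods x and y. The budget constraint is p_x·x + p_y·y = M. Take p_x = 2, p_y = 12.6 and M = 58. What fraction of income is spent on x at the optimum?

Substitute y = (y/x)·x into the budget: x* = M/(p_x + p_y·(y/x)).
Numerically y/x = 0.780897, so x* = 58/(2 + 12.6·0.780897) = 4.8989 and y* = 0.780897·4.8989 = 3.8256.
Expenditure on x: 2·4.8989 = 9.7979; share = 0.1689.

share on x = 0.1689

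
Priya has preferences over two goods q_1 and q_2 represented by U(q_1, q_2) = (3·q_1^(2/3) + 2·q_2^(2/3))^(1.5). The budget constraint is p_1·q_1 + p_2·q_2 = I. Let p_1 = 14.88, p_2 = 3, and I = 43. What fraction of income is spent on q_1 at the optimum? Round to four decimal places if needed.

share on q_1 = 0.1206

MU_q_1 ∝ 3·q_1^(-1/3), MU_q_2 ∝ 2·q_2^(-1/3), so MRS = (3/2)·(q_2/q_1)^(1/3) = p_1/p_2.
Solve for the ratio: q_2/q_1 = [(2/3)·p_1/p_2]^(3).
Substitute q_2 = (q_2/q_1)·q_1 into the budget: q_1* = I/(p_1 + p_2·(q_2/q_1)).
Numerically q_2/q_1 = 36.15524, so q_1* = 43/(14.88 + 3·36.15524) = 0.3486 and q_2* = 36.15524·0.3486 = 12.6042.
Expenditure on q_1: 14.88·0.3486 = 5.1874; share = 0.1206.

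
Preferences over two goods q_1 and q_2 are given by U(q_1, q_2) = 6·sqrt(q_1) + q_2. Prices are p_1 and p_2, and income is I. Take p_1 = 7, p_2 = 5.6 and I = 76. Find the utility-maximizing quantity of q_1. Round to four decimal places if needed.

q_1* = 5.76

Set MRS = p_1/p_2: 3·q_1^(−1/2) = p_1/p_2.
Thus q_1* = (3·p_2/p_1)² — independent of I — with the rest of income spent on q_2.
Plugging in: q_1* = (3·5.6/7)² = 5.76.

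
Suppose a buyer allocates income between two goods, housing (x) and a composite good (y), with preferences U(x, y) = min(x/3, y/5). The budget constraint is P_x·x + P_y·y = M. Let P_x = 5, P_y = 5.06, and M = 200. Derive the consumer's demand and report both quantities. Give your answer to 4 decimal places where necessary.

x* = 14.8883, y* = 24.8139

With perfect complements, no substitution: consume in ratio x:y = 3:5.
Budget: P_x·x + P_y·(5/3)·x = M, so (3·P_x + 5·P_y)·x = 3·M.
Demand: x*(P_x,P_y,M) = 3·M/(3·P_x + 5·P_y), y* = 5·M/(3·P_x + 5·P_y).
Here 3·5 + 5·5.06 = 40.3, giving x* = 14.8883 and y* = 24.8139.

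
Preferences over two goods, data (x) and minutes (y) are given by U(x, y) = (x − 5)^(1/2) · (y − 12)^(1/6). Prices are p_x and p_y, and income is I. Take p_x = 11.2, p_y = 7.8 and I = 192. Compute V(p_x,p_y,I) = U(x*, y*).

V = 1.7734

This is Cobb-Douglas in (x−5, y−12): tangency gives 0.5·p_y·(y−12) = 1/6·p_x·(x−5).
Substituting into the budget: x* = 5 + 0.75·(I − 5·p_x − 12·p_y)/p_x, and y* = 12 + 0.25·(…)/p_y.
Discretionary income = 192 − 5·11.2 − 12·7.8 = 42.4; x* = 5 + 0.75·42.4/11.2 = 7.8393; y* = 12 + 0.25·42.4/7.8 = 13.359.
Utility at the optimum: U(7.8393, 13.359) = 1.7734.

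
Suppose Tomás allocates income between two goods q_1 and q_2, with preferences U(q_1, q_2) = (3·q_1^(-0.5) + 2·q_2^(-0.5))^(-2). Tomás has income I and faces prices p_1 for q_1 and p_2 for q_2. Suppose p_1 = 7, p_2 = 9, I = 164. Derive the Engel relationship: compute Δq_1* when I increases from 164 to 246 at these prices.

Δq_1* = 6.4019

MRS = MU_q_1/MU_q_2 = (3/2)·(q_2/q_1)^(1.5). Set equal to p_1/p_2.
Solve for the ratio: q_2/q_1 = [(2/3)·p_1/p_2]^(2/3).
Substitute q_2 = (q_2/q_1)·q_1 into the budget: q_1* = I/(p_1 + p_2·(q_2/q_1)).
Numerically q_2/q_1 = 0.645421, so q_1* = 164/(7 + 9·0.645421) = 12.8037.
At I' = 246: q_1* = 19.2056. Change: 19.2056 − 12.8037 = 6.4019.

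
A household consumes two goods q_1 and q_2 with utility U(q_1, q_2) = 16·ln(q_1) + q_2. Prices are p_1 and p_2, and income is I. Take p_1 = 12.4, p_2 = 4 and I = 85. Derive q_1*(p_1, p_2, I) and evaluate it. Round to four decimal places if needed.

q_1* = 5.1613

So q_1*(p_1,p_2) = 16·p_2/p_1, independent of income; and q_2* = (I − 16·p_2)/p_2.
At the given prices: q_1* = 16·4/12.4 = 5.1613.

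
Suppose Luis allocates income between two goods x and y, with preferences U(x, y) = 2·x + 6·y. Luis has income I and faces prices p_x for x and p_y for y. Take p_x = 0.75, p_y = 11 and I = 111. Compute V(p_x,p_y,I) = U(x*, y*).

V = 296

Perfect substitutes: compare marginal utility per dollar. 2/p_x vs 6/p_y → 2.6667 vs 0.5455.
x gives more utility per dollar, so spend all income on x: x* = I/p_x, y* = 0.
Numerically: x* = 148, y* = 0.
Utility at the optimum: U(148, 0) = 296.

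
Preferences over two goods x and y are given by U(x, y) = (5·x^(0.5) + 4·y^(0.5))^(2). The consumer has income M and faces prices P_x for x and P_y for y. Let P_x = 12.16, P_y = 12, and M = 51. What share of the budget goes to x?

share on x = 0.6066

MU_x ∝ 5·x^(-0.5), MU_y ∝ 4·y^(-0.5), so MRS = (5/4)·(y/x)^(0.5) = P_x/P_y.
Solve for the ratio: y/x = [(4/5)·P_x/P_y]^(2).
Substitute y = (y/x)·x into the budget: x* = M/(P_x + P_y·(y/x)).
Numerically y/x = 0.65718, so x* = 51/(12.16 + 12·0.65718) = 2.5441 and y* = 0.65718·2.5441 = 1.672.
Expenditure on x: 12.16·2.5441 = 30.9366; share = 0.6066.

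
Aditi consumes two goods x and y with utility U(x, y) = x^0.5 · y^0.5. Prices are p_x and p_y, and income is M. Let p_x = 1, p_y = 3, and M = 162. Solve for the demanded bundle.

x* = 81, y* = 27

MU_x/MU_y = (0.5·y)/(0.5·x); tangency sets this equal to p_x/p_y.
Rearranging, p_y·y = p_x·x. Substituting into the budget gives p_x·x·(1 + 1) = M.
Demand: x*(p_x,p_y,M) = 0.5·M/p_x and y* = 0.5·M/p_y.
At p_x=1, p_y=3, M=162: x* = 0.5·162/1 = 81, y* = 27.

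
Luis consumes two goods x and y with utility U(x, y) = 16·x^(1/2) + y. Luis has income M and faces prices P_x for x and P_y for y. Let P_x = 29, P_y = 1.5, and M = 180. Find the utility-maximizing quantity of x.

x* = 0.1712

Set MRS = P_x/P_y: 8·x^(−1/2) = P_x/P_y.
Solve: √x = 8·P_y/P_x, so x*(P_x,P_y) = (8·P_y/P_x)², and y* = (M − P_x·x*)/P_y.
Plugging in: x* = (8·1.5/29)² = 0.1712.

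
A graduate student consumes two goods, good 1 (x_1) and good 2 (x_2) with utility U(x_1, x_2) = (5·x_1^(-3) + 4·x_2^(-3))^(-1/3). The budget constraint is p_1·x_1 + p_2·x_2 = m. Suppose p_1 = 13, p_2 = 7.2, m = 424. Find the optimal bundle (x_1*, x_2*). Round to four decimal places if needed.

x_1* = 20.2936, x_2* = 22.2477

MRS = MU_x_1/MU_x_2 = (5/4)·(x_2/x_1)^(4). Set equal to p_1/p_2.
Solve for the ratio: x_2/x_1 = [(4/5)·p_1/p_2]^(0.25).
Substitute x_2 = (x_2/x_1)·x_1 into the budget: x_1* = m/(p_1 + p_2·(x_2/x_1)).
Numerically x_2/x_1 = 1.096289, so x_1* = 424/(13 + 7.2·1.096289) = 20.2936 and x_2* = 1.096289·20.2936 = 22.2477.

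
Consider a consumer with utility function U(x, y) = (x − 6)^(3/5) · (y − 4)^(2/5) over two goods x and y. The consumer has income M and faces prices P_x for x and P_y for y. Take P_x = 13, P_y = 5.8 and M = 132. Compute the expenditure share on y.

share on y = 0.2691

MRS = (3/2)·(y−4)/(x−6). Tangency with P_x/P_y gives y−4 = (2/3)·(P_x/P_y)·(x−6).
After buying the subsistence bundle (6, 4), a share 0.6 of the remaining income goes to x: x* = 6 + 0.6·(M − 6P_x − 4P_y)/P_x.
Discretionary income = 132 − 6·13 − 4·5.8 = 30.8; x* = 6 + 0.6·30.8/13 = 7.4215; y* = 4 + 0.4·30.8/5.8 = 6.1241.
Expenditure on y: 5.8·6.1241 = 35.52; share = 0.2691.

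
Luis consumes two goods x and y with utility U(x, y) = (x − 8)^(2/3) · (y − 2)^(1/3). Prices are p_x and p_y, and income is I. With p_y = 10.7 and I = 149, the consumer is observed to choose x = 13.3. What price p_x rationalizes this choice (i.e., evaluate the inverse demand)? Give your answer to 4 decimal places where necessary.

p_x = 8

Let x' = x−8, y' = y−2. MRS = 2·y'/x' = p_x/p_y.
Substituting into the budget: x* = 8 + 2/3·(I − 8·p_x − 2·p_y)/p_x, and y* = 2 + 1/3·(…)/p_y.
Set x* = 13.3 in the demand function and solve for p_x: p_x = 8.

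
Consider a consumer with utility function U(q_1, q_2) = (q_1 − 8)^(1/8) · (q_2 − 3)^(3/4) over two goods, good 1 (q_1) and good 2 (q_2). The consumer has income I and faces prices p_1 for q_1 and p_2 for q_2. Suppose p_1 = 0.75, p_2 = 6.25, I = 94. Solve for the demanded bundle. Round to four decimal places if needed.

Substituting into the budget: q_1* = 8 + 1/7·(I − 8·p_1 − 3·p_2)/p_1, and q_2* = 3 + 6/7·(…)/p_2.
Discretionary income = 94 − 8·0.75 − 3·6.25 = 69.25; q_1* = 8 + 1/7·69.25/0.75 = 21.1905; q_2* = 3 + 6/7·69.25/6.25 = 12.4971.

q_1* = 21.1905, q_2* = 12.4971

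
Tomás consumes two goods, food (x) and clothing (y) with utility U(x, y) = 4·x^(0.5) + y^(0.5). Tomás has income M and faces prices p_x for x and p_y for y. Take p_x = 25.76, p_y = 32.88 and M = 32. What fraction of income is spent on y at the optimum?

share on y = 0.0467

From the CES first-order condition, 4·(y/x)^(0.5) = p_x/p_y.
Solve for the ratio: y/x = [(1/4)·p_x/p_y]^(2).
With the ratio pinned down, the budget gives x* = M/(p_x + p_y·(y/x)) and y* = (y/x)·x*.
Numerically y/x = 0.038363, so x* = 32/(25.76 + 32.88·0.038363) = 1.1842 and y* = 0.038363·1.1842 = 0.0454.
Expenditure on y: 32.88·0.0454 = 1.4938; share = 0.0467.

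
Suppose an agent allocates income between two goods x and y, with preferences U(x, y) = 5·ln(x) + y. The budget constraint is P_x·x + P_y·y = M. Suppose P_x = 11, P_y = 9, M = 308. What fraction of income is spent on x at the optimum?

share on x = 0.1461

Set MRS = P_x/P_y: (5/x)/1 = P_x/P_y.
So x*(P_x,P_y) = 5·P_y/P_x, independent of income; and y* = (M − 5·P_y)/P_y.
At the given prices: x* = 5·9/11 = 4.0909, and y* = 29.2222.
Expenditure on x: 11·4.0909 = 45; share = 0.1461.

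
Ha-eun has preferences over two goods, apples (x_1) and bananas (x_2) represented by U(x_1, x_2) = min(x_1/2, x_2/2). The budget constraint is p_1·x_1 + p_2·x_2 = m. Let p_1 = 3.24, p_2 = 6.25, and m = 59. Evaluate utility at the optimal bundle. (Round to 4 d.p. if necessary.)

With perfect complements, no substitution: consume in ratio x_1:x_2 = 2:2.
Budget: p_1·x_1 + p_2·x_1 = m, so (2·p_1 + 2·p_2)·x_1 = 2·m.
Demand: x_1*(p_1,p_2,m) = 2·m/(2·p_1 + 2·p_2), x_2* = 2·m/(2·p_1 + 2·p_2).
Here 2·3.24 + 2·6.25 = 18.98, giving x_1* = 6.2171 and x_2* = 6.2171.
Utility at the optimum: U(6.2171, 6.2171) = 3.1085.

V = 3.1085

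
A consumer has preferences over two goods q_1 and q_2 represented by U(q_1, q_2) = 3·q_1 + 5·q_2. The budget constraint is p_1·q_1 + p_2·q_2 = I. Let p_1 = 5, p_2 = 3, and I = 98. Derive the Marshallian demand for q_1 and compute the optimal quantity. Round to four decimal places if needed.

Linear utility — the consumer picks whichever good has higher MU/price: 3/5 = 0.6 vs 5/3 = 1.6667.
q_2 gives more utility per dollar, so spend all income on q_2: q_2* = I/p_2, q_1* = 0.
Numerically: q_1* = 0, q_2* = 32.6667.

q_1* = 0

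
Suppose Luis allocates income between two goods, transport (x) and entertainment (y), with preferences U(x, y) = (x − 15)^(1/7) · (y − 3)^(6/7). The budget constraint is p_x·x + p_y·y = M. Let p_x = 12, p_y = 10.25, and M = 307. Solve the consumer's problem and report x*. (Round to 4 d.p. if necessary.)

This is Cobb-Douglas in (x−15, y−3): tangency gives 1/7·p_y·(y−3) = 6/7·p_x·(x−15).
Substituting into the budget: x* = 15 + 1/7·(M − 15·p_x − 3·p_y)/p_x, and y* = 3 + 6/7·(…)/p_y.
Discretionary income = 307 − 15·12 − 3·10.25 = 96.25; x* = 15 + 1/7·96.25/12 = 16.1458.

x* = 16.1458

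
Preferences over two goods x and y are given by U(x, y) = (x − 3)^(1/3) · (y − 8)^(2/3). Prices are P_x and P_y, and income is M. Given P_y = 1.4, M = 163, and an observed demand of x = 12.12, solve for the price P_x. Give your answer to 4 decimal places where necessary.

P_x = 5

This is Cobb-Douglas in (x−3, y−8): tangency gives 1/3·P_y·(y−8) = 2/3·P_x·(x−3).
Substituting into the budget: x* = 3 + 1/3·(M − 3·P_x − 8·P_y)/P_x, and y* = 8 + 2/3·(…)/P_y.
Set x* = 12.12 in the demand function and solve for P_x: P_x = 5.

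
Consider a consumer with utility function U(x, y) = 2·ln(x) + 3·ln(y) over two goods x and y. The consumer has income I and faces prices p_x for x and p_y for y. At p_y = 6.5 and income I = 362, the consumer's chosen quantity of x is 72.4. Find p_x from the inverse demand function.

p_x = 2

Tangency: MRS = (2/3)·y/x = p_x/p_y.
Rearranging, p_y·y = (3/2)·p_x·x. Substituting into the budget gives p_x·x·(1 + (3/2)) = I.
Demand: x*(p_x,p_y,I) = 0.4·I/p_x and y* = 0.6·I/p_y.
Set x* = 72.4 in the demand function and solve for p_x: p_x = 2.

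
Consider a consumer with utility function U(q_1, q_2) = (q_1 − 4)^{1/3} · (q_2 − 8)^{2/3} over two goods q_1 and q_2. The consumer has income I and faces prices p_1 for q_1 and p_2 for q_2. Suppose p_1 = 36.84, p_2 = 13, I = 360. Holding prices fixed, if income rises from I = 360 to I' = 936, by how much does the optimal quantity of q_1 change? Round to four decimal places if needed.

Δq_1* = 5.2117

Let q_1' = q_1−4, q_2' = q_2−8. MRS = (1/2)·q_2'/q_1' = p_1/p_2.
Substituting into the budget: q_1* = 4 + 1/3·(I − 4·p_1 − 8·p_2)/p_1, and q_2* = 8 + 2/3·(…)/p_2.
Discretionary income = 360 − 4·36.84 − 8·13 = 108.64; q_1* = 4 + 1/3·108.64/36.84 = 4.983.
At I' = 936: q_1* = 10.1947. Change: 10.1947 − 4.983 = 5.2117.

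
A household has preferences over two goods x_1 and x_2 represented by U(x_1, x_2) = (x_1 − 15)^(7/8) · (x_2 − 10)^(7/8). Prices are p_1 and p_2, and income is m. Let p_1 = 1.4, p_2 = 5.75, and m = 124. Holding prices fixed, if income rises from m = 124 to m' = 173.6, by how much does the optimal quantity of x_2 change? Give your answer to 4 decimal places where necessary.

Δx_2* = 4.313

Let x_1' = x_1−15, x_2' = x_2−10. MRS = x_2'/x_1' = p_1/p_2.
After buying the subsistence bundle (15, 10), a share 0.5 of the remaining income goes to x_1: x_1* = 15 + 0.5·(m − 15p_1 − 10p_2)/p_1.
Discretionary income = 124 − 15·1.4 − 10·5.75 = 45.5; x_2* = 10 + 0.5·45.5/5.75 = 13.9565.
At m' = 173.6: x_2* = 18.2696. Change: 18.2696 − 13.9565 = 4.313.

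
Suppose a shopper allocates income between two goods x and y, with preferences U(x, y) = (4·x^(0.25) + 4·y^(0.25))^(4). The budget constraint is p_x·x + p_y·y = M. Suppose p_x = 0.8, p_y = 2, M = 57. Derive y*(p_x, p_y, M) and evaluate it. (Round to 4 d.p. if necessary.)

From the CES first-order condition, (y/x)^(0.75) = p_x/p_y.
Hence y/x = (p_x/p_y)^(1/(0.75)), i.e. raised to the 4/3 power.
With the ratio pinned down, the budget gives x* = M/(p_x + p_y·(y/x)) and y* = (y/x)·x*.
Numerically y/x = 0.294723, so x* = 57/(0.8 + 2·0.294723) = 41.0236 and y* = 0.294723·41.0236 = 12.0906.

y* = 12.0906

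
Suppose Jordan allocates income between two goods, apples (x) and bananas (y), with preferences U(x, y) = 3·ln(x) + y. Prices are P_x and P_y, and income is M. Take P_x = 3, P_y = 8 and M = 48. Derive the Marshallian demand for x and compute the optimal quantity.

x* = 8

So x*(P_x,P_y) = 3·P_y/P_x, independent of income; and y* = (M − 3·P_y)/P_y.
At the given prices: x* = 3·8/3 = 8.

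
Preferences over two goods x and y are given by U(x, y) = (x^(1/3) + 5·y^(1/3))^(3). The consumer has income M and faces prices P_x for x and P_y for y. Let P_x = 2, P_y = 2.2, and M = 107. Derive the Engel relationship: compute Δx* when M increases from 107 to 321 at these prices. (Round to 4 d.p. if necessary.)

Δx* = 9.1766

Substitute y = (y/x)·x into the budget: x* = M/(P_x + P_y·(y/x)).
Numerically y/x = 9.690942, so x* = 107/(2 + 2.2·9.690942) = 4.5883.
At M' = 321: x* = 13.765. Change: 13.765 − 4.5883 = 9.1766.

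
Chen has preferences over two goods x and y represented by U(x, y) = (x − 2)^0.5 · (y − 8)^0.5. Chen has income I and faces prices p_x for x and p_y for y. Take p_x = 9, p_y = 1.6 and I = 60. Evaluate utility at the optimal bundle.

V = 3.8474

Let x' = x−2, y' = y−8. MRS = y'/x' = p_x/p_y.
Substituting into the budget: x* = 2 + 0.5·(I − 2·p_x − 8·p_y)/p_x, and y* = 8 + 0.5·(…)/p_y.
Discretionary income = 60 − 2·9 − 8·1.6 = 29.2; x* = 2 + 0.5·29.2/9 = 3.6222; y* = 8 + 0.5·29.2/1.6 = 17.125.
Utility at the optimum: U(3.6222, 17.125) = 3.8474.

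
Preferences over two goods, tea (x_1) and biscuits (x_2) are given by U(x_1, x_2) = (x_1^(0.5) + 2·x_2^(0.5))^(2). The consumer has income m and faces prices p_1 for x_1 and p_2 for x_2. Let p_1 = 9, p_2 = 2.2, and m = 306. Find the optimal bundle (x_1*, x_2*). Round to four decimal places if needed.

x_1* = 1.9581, x_2* = 131.0804

Substitute x_2 = (x_2/x_1)·x_1 into the budget: x_1* = m/(p_1 + p_2·(x_2/x_1)).
Numerically x_2/x_1 = 66.942149, so x_1* = 306/(9 + 2.2·66.942149) = 1.9581 and x_2* = 66.942149·1.9581 = 131.0804.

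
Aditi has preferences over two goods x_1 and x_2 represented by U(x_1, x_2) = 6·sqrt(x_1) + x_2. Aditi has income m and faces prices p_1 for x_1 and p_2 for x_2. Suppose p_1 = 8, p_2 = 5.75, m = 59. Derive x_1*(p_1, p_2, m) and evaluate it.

Set MRS = p_1/p_2: 3·x_1^(−1/2) = p_1/p_2.
Thus x_1* = (3·p_2/p_1)² — independent of m — with the rest of income spent on x_2.
Plugging in: x_1* = (3·5.75/8)² = 4.6494.

x_1* = 4.6494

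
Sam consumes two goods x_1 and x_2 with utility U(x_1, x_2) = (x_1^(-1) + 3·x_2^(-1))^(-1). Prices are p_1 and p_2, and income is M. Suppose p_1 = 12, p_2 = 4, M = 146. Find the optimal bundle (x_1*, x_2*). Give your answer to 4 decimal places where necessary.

MU_x_1 ∝ x_1^(-2), MU_x_2 ∝ 3·x_2^(-2), so MRS = (1/3)·(x_2/x_1)^(2) = p_1/p_2.
Solve for the ratio: x_2/x_1 = [3·p_1/p_2]^(0.5).
With the ratio pinned down, the budget gives x_1* = M/(p_1 + p_2·(x_2/x_1)) and x_2* = (x_2/x_1)·x_1*.
Numerically x_2/x_1 = 3, so x_1* = 146/(12 + 4·3) = 6.0833 and x_2* = 3·6.0833 = 18.25.

x_1* = 6.0833, x_2* = 18.25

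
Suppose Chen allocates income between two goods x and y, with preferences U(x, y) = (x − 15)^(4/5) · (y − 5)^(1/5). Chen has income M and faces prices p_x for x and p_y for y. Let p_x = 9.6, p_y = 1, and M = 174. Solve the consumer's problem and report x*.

MRS = 4·(y−5)/(x−15). Tangency with p_x/p_y gives y−5 = (1/4)·(p_x/p_y)·(x−15).
Substituting into the budget: x* = 15 + 0.8·(M − 15·p_x − 5·p_y)/p_x, and y* = 5 + 0.2·(…)/p_y.
Discretionary income = 174 − 15·9.6 − 5·1 = 25; x* = 15 + 0.8·25/9.6 = 17.0833.

x* = 17.0833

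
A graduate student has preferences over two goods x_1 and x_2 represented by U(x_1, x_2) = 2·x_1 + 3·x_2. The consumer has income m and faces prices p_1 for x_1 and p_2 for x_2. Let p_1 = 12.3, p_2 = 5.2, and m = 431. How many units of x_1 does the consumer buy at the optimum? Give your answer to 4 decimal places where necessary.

x_1* = 0

Perfect substitutes: compare marginal utility per dollar. 2/p_1 vs 3/p_2 → 0.1626 vs 0.5769.
x_2 gives more utility per dollar, so spend all income on x_2: x_2* = m/p_2, x_1* = 0.
Numerically: x_1* = 0, x_2* = 82.8846.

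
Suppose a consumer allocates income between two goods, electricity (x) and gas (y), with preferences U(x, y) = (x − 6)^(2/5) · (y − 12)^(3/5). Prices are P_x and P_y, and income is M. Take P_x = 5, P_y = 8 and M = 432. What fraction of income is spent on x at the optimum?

share on x = 0.3528

After buying the subsistence bundle (6, 12), a share 0.4 of the remaining income goes to x: x* = 6 + 0.4·(M − 6P_x − 12P_y)/P_x.
Discretionary income = 432 − 6·5 − 12·8 = 306; x* = 6 + 0.4·306/5 = 30.48; y* = 12 + 0.6·306/8 = 34.95.
Expenditure on x: 5·30.48 = 152.4; share = 0.3528.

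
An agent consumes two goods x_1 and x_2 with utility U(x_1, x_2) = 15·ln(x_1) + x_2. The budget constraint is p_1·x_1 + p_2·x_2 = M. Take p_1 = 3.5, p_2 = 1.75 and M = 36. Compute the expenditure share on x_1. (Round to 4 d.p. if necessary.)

Set MRS = p_1/p_2: (15/x_1)/1 = p_1/p_2.
So x_1*(p_1,p_2) = 15·p_2/p_1, independent of income; and x_2* = (M − 15·p_2)/p_2.
At the given prices: x_1* = 15·1.75/3.5 = 7.5, and x_2* = 5.5714.
Expenditure on x_1: 3.5·7.5 = 26.25; share = 0.7292.

share on x_1 = 0.7292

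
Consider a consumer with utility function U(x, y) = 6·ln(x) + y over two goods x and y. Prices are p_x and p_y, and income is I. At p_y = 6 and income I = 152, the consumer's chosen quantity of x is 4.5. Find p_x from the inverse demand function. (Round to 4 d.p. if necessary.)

p_x = 8

MU_x = 6/x, MU_y = 1. Tangency: 6/x = p_x/p_y.
So x*(p_x,p_y) = 6·p_y/p_x, independent of income; and y* = (I − 6·p_y)/p_y.
Set x* = 4.5 in the demand function and solve for p_x: p_x = 8.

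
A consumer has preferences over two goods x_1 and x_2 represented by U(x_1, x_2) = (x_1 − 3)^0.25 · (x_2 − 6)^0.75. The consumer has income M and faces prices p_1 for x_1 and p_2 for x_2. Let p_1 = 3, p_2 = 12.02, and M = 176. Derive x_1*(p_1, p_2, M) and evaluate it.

x_1* = 10.9067

Substituting into the budget: x_1* = 3 + 0.25·(M − 3·p_1 − 6·p_2)/p_1, and x_2* = 6 + 0.75·(…)/p_2.
Discretionary income = 176 − 3·3 − 6·12.02 = 94.88; x_1* = 3 + 0.25·94.88/3 = 10.9067.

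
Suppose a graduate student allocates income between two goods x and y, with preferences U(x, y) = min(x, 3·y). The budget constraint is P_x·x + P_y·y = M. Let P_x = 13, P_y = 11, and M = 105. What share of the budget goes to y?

With perfect complements, no substitution: consume in ratio x:y = 3:1.
Budget: P_x·x + P_y·(1/3)·x = M, so (3·P_x + P_y)·x = 3·M.
Demand: x*(P_x,P_y,M) = 3·M/(3·P_x + P_y), y* = M/(3·P_x + P_y).
Here 3·13 + 11 = 50, giving x* = 6.3 and y* = 2.1.
Expenditure on y: 11·2.1 = 23.1; share = 0.22.

share on y = 0.22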